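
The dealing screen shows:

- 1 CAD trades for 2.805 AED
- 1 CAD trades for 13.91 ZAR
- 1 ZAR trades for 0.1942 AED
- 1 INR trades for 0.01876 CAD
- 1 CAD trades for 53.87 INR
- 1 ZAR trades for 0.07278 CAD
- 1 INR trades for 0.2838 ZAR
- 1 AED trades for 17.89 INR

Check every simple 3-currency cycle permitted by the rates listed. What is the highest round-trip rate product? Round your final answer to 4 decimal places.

1.1127

ZAR→CAD→INR→ZAR: 0.07278 × 53.87 × 0.2838 = 1.11268
ZAR→AED→INR→ZAR: 0.1942 × 17.89 × 0.2838 = 0.98599
CAD→AED→INR→CAD: 2.805 × 17.89 × 0.01876 = 0.94140
Maximum is ZAR→CAD→INR→ZAR at 1.1127; arbitrage exists.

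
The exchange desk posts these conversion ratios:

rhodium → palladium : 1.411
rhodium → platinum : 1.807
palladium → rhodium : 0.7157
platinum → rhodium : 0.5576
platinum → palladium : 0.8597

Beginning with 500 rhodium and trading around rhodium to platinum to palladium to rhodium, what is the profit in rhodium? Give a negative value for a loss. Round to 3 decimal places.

500 rhodium × 1.807 = 903.5 platinum
903.5 platinum × 0.8597 = 776.73895 palladium
776.73895 palladium × 0.7157 = 555.912066515 rhodium
Net change: 555.912066515 − 500 = 55.912066515 rhodium

55.912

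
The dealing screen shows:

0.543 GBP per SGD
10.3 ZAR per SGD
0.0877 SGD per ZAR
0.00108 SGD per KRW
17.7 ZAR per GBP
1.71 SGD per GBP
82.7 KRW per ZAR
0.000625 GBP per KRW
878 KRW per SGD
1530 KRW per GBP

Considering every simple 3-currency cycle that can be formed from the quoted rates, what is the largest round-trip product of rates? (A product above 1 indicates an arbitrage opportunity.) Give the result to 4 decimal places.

SGD→KRW→GBP→SGD: 878 × 0.000625 × 1.71 = 0.93836
SGD→ZAR→KRW→SGD: 10.3 × 82.7 × 0.00108 = 0.91995
ZAR→KRW→GBP→ZAR: 82.7 × 0.000625 × 17.7 = 0.91487
SGD→GBP→KRW→SGD: 0.543 × 1530 × 0.00108 = 0.89725
SGD→GBP→ZAR→SGD: 0.543 × 17.7 × 0.0877 = 0.84289
Maximum is SGD→KRW→GBP→SGD at 0.9384; no arbitrage — every cycle loses value.

0.9384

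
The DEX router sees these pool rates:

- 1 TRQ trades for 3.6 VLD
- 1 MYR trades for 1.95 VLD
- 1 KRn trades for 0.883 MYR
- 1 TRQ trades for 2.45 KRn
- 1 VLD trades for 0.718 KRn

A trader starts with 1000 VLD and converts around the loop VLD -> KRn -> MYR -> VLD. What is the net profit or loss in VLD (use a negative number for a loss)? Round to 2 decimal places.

1000 VLD × 0.718 = 718 KRn
718 KRn × 0.883 = 633.994 MYR
633.994 MYR × 1.95 = 1236.2883 VLD
Net change: 1236.2883 − 1000 = 236.2883 VLD

236.29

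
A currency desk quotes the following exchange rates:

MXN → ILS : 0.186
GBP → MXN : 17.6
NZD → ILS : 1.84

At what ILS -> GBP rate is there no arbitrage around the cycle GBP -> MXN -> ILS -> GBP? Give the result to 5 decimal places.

0.30547

Known legs of the cycle: 17.6 × 0.186 = 3.2736
For no arbitrage the full-cycle product must be 1, so the missing rate is 1 / 3.2736 ≈ 0.3054741.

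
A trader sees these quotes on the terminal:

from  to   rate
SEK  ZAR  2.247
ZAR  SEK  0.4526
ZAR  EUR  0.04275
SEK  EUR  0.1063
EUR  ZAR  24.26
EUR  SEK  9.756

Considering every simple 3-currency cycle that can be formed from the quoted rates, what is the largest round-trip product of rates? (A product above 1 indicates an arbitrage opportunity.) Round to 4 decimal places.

EUR→ZAR→SEK→EUR: 24.26 × 0.4526 × 0.1063 = 1.16718
EUR→SEK→ZAR→EUR: 9.756 × 2.247 × 0.04275 = 0.93715
Maximum is EUR→ZAR→SEK→EUR at 1.1672; arbitrage exists.

1.1672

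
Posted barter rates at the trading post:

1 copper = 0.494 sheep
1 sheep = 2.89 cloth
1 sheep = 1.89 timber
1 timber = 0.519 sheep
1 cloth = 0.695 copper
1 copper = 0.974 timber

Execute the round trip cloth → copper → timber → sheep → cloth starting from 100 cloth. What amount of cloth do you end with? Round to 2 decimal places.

100 cloth × 0.695 = 69.5 copper
69.5 copper × 0.974 = 67.693 timber
67.693 timber × 0.519 = 35.132667 sheep
35.132667 sheep × 2.89 = 101.53340763 cloth

101.53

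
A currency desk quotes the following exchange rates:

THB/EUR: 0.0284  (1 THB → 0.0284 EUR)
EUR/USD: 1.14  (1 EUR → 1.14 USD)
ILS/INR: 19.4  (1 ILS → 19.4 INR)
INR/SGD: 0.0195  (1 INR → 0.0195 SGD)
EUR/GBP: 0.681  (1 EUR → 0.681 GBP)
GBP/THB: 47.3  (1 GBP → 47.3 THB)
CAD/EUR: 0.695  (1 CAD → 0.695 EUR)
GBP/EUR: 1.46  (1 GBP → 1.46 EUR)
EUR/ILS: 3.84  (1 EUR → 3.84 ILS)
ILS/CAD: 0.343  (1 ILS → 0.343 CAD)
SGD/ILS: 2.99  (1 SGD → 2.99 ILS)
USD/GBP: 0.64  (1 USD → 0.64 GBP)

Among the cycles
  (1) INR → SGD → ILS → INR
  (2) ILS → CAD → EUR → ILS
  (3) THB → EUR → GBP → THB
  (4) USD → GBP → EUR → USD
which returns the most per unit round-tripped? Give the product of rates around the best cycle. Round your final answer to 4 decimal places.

(1) 0.0195 × 2.99 × 19.4 = 1.13112
(2) 0.343 × 0.695 × 3.84 = 0.91540
(3) 0.0284 × 0.681 × 47.3 = 0.91480
(4) 0.64 × 1.46 × 1.14 = 1.06522
Highest is cycle (1) at 1.1311 (>1, arbitrage).

1.1311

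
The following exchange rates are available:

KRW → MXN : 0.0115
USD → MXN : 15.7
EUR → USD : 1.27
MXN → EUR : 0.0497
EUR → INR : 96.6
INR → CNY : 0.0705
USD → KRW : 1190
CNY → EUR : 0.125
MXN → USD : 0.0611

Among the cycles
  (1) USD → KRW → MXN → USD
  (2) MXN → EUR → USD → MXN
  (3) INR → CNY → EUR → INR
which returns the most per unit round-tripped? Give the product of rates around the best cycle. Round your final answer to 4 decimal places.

(1) 1190 × 0.0115 × 0.0611 = 0.83615
(2) 0.0497 × 1.27 × 15.7 = 0.99097
(3) 0.0705 × 0.125 × 96.6 = 0.85129
Highest is cycle (2) at 0.9910 (≤1, no arbitrage).

0.9910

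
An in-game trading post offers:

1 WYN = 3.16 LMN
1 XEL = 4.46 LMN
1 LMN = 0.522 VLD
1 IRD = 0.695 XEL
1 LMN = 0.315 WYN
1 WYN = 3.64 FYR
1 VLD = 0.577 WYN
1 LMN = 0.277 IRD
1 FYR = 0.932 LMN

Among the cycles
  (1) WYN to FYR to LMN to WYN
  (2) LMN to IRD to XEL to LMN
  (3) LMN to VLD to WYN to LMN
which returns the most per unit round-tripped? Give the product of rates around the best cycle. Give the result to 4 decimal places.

1.0686

(1) 3.64 × 0.932 × 0.315 = 1.06863
(2) 0.277 × 0.695 × 4.46 = 0.85862
(3) 0.522 × 0.577 × 3.16 = 0.95177
Highest is cycle (1) at 1.0686 (>1, arbitrage).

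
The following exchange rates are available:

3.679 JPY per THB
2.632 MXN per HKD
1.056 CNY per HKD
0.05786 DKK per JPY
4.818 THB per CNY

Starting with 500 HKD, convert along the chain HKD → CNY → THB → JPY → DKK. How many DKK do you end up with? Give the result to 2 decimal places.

541.51

500 HKD × 1.056 = 528 CNY
528 CNY × 4.818 = 2543.904 THB
2543.904 THB × 3.679 = 9359.022816 JPY
9359.022816 JPY × 0.05786 = 541.51306013376 DKK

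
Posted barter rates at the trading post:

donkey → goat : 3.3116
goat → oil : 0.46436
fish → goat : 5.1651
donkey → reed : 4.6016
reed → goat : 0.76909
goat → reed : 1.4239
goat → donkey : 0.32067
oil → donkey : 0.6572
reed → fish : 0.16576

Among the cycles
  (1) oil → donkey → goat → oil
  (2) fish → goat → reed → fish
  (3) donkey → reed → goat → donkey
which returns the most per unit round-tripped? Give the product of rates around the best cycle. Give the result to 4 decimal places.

1.2191

(1) 0.6572 × 3.3116 × 0.46436 = 1.01063
(2) 5.1651 × 1.4239 × 0.16576 = 1.21910
(3) 4.6016 × 0.76909 × 0.32067 = 1.13487
Highest is cycle (2) at 1.2191 (>1, arbitrage).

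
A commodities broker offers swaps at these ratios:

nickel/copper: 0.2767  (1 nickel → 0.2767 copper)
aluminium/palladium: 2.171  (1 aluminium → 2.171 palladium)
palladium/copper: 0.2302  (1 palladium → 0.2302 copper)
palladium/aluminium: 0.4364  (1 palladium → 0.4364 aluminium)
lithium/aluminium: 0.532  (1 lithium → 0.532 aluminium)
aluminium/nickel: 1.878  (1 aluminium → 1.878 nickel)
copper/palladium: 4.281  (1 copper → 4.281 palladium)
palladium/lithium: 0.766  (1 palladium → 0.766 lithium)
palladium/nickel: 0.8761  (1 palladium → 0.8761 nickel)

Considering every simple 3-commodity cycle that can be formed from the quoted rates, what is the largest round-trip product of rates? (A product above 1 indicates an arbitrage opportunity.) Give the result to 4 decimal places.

copper→palladium→nickel→copper: 4.281 × 0.8761 × 0.2767 = 1.03779
palladium→lithium→aluminium→palladium: 0.766 × 0.532 × 2.171 = 0.88471
Maximum is copper→palladium→nickel→copper at 1.0378; arbitrage exists.

1.0378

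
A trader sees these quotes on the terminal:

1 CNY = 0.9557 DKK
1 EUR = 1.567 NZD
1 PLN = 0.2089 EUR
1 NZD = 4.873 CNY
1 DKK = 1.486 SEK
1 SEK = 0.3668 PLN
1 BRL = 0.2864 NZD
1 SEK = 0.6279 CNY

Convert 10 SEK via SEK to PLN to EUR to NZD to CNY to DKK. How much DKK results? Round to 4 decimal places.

10 SEK × 0.3668 = 3.668 PLN
3.668 PLN × 0.2089 = 0.7662452 EUR
0.7662452 EUR × 1.567 = 1.2007062284 NZD
1.2007062284 NZD × 4.873 = 5.8510414509932 CNY
5.8510414509932 CNY × 0.9557 = 5.59184031471420124 DKK

5.5918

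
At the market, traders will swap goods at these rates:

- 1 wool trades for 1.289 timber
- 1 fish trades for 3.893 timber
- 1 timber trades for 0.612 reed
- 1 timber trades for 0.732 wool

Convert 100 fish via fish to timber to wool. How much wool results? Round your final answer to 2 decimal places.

284.97

100 fish × 3.893 = 389.3 timber
389.3 timber × 0.732 = 284.9676 wool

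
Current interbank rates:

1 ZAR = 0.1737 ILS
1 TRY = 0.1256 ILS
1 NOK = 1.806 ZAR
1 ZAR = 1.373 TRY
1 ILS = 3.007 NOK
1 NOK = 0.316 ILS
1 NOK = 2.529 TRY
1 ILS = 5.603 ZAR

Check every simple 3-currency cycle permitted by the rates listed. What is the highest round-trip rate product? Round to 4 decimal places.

0.9662

TRY→ILS→ZAR→TRY: 0.1256 × 5.603 × 1.373 = 0.96623
TRY→ILS→NOK→TRY: 0.1256 × 3.007 × 2.529 = 0.95515
NOK→ZAR→ILS→NOK: 1.806 × 0.1737 × 3.007 = 0.94330
Maximum is TRY→ILS→ZAR→TRY at 0.9662; no arbitrage — every cycle loses value.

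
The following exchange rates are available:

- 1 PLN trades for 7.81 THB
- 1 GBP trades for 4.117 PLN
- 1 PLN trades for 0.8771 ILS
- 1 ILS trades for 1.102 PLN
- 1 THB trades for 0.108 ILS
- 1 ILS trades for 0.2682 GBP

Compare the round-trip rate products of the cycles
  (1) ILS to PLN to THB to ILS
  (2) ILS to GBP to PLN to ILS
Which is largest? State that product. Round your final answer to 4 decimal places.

0.9685

(1) 1.102 × 7.81 × 0.108 = 0.92951
(2) 0.2682 × 4.117 × 0.8771 = 0.96848
Highest is cycle (2) at 0.9685 (≤1, no arbitrage).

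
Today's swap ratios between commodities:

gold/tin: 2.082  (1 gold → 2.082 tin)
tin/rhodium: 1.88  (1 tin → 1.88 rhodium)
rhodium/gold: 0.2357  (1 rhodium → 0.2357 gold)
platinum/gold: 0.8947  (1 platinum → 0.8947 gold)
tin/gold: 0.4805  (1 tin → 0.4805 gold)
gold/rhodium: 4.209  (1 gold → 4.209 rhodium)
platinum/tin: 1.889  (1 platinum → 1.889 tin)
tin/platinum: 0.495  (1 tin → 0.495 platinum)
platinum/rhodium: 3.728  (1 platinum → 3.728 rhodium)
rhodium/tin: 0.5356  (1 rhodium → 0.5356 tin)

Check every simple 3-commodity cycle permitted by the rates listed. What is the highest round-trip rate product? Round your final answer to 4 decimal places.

gold→rhodium→tin→gold: 4.209 × 0.5356 × 0.4805 = 1.08321
rhodium→tin→platinum→rhodium: 0.5356 × 0.495 × 3.728 = 0.98837
gold→tin→rhodium→gold: 2.082 × 1.88 × 0.2357 = 0.92257
gold→tin→platinum→gold: 2.082 × 0.495 × 0.8947 = 0.92207
Maximum is gold→rhodium→tin→gold at 1.0832; arbitrage exists.

1.0832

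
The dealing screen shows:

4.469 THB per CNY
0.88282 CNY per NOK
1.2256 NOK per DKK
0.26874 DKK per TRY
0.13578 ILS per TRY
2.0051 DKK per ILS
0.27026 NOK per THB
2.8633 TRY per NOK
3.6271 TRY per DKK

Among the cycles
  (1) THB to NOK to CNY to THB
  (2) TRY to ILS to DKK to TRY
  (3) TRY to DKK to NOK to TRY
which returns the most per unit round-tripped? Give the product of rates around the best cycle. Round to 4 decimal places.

(1) 0.27026 × 0.88282 × 4.469 = 1.06626
(2) 0.13578 × 2.0051 × 3.6271 = 0.98749
(3) 0.26874 × 1.2256 × 2.8633 = 0.94308
Highest is cycle (1) at 1.0663 (>1, arbitrage).

1.0663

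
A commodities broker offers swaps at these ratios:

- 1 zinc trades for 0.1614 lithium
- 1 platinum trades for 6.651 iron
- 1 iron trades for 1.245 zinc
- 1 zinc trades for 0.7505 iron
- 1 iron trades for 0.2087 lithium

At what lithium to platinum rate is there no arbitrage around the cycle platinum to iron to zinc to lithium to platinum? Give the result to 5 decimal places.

0.74824

Known legs of the cycle: 6.651 × 1.245 × 0.1614 = 1.336471893
For no arbitrage the full-cycle product must be 1, so the missing rate is 1 / 1.336471893 ≈ 0.7482387.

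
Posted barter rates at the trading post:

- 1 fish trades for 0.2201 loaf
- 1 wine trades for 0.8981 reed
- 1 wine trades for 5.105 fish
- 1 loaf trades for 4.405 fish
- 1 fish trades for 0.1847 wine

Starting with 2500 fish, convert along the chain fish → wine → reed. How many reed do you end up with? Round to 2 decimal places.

2500 fish × 0.1847 = 461.75 wine
461.75 wine × 0.8981 = 414.697675 reed

414.70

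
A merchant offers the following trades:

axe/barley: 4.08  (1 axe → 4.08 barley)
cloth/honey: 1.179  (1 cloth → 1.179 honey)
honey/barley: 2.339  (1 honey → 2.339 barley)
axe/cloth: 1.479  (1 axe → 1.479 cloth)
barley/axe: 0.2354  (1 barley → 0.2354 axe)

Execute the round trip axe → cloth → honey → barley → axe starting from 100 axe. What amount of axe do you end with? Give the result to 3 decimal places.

96.010

100 axe × 1.479 = 147.9 cloth
147.9 cloth × 1.179 = 174.3741 honey
174.3741 honey × 2.339 = 407.8610199 barley
407.8610199 barley × 0.2354 = 96.01048408446 axe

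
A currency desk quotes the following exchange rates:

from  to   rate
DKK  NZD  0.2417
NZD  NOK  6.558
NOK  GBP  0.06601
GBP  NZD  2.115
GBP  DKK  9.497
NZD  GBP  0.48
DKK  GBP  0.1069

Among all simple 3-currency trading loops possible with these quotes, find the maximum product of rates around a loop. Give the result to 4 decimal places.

1.1018

GBP→DKK→NZD→GBP: 9.497 × 0.2417 × 0.48 = 1.10180
GBP→NZD→NOK→GBP: 2.115 × 6.558 × 0.06601 = 0.91557
Maximum is GBP→DKK→NZD→GBP at 1.1018; arbitrage exists.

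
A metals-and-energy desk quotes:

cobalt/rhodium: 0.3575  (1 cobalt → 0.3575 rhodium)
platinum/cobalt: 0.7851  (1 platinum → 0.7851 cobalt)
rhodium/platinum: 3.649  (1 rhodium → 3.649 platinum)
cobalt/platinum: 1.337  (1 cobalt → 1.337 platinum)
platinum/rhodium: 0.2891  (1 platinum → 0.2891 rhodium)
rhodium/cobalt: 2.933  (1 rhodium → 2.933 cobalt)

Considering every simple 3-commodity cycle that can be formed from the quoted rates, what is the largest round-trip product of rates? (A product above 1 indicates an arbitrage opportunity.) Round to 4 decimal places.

1.1337

cobalt→platinum→rhodium→cobalt: 1.337 × 0.2891 × 2.933 = 1.13368
cobalt→rhodium→platinum→cobalt: 0.3575 × 3.649 × 0.7851 = 1.02418
Maximum is cobalt→platinum→rhodium→cobalt at 1.1337; arbitrage exists.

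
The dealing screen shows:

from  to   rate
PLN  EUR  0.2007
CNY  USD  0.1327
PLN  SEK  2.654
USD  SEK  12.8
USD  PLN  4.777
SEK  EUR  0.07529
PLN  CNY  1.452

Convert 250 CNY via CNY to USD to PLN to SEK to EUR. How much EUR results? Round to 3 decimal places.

250 CNY × 0.1327 = 33.175 USD
33.175 USD × 4.777 = 158.476975 PLN
158.476975 PLN × 2.654 = 420.59789165 SEK
420.59789165 SEK × 0.07529 = 31.6668152623285 EUR

31.667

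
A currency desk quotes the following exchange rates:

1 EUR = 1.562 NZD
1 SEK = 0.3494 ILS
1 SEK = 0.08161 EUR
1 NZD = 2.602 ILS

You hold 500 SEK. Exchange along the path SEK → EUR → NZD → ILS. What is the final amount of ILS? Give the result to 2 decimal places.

165.84

500 SEK × 0.08161 = 40.805 EUR
40.805 EUR × 1.562 = 63.73741 NZD
63.73741 NZD × 2.602 = 165.84474082 ILS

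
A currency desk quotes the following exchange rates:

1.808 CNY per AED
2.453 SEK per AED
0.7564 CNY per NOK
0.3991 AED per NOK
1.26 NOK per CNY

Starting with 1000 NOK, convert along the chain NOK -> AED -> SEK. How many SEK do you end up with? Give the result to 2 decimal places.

978.99

1000 NOK × 0.3991 = 399.1 AED
399.1 AED × 2.453 = 978.9923 SEK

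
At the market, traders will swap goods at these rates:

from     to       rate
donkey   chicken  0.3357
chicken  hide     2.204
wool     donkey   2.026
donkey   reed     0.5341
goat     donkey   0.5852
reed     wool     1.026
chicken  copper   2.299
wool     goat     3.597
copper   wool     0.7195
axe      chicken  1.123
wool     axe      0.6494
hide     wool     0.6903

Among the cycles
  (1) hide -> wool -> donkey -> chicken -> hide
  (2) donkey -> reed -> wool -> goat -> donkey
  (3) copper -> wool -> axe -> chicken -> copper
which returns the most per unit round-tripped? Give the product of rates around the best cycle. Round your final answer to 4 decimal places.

1.2063

(1) 0.6903 × 2.026 × 0.3357 × 2.204 = 1.03476
(2) 0.5341 × 1.026 × 3.597 × 0.5852 = 1.15349
(3) 0.7195 × 0.6494 × 1.123 × 2.299 = 1.20632
Highest is cycle (3) at 1.2063 (>1, arbitrage).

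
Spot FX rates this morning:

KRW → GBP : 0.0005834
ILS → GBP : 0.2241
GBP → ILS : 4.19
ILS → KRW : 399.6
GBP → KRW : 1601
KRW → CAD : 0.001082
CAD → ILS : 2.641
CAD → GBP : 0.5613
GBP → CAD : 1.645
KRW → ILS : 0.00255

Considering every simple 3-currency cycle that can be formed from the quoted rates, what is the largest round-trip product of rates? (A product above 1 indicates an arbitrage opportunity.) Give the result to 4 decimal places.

ILS→KRW→CAD→ILS: 399.6 × 0.001082 × 2.641 = 1.14188
ILS→KRW→GBP→ILS: 399.6 × 0.0005834 × 4.19 = 0.97680
ILS→GBP→CAD→ILS: 0.2241 × 1.645 × 2.641 = 0.97359
GBP→KRW→CAD→GBP: 1601 × 0.001082 × 0.5613 = 0.97233
ILS→GBP→KRW→ILS: 0.2241 × 1601 × 0.00255 = 0.91490
Maximum is ILS→KRW→CAD→ILS at 1.1419; arbitrage exists.

1.1419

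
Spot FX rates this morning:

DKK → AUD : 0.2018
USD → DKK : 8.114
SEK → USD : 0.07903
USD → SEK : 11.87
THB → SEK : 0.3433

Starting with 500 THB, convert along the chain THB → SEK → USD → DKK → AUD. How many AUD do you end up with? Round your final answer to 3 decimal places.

22.212

500 THB × 0.3433 = 171.65 SEK
171.65 SEK × 0.07903 = 13.5654995 USD
13.5654995 USD × 8.114 = 110.070462943 DKK
110.070462943 DKK × 0.2018 = 22.2122194218974 AUD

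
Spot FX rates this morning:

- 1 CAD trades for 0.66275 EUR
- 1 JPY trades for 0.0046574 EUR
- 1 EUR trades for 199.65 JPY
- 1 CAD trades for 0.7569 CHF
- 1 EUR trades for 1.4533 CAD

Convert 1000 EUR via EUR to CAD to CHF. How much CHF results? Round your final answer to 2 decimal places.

1000 EUR × 1.4533 = 1453.3 CAD
1453.3 CAD × 0.7569 = 1100.00277 CHF

1100.00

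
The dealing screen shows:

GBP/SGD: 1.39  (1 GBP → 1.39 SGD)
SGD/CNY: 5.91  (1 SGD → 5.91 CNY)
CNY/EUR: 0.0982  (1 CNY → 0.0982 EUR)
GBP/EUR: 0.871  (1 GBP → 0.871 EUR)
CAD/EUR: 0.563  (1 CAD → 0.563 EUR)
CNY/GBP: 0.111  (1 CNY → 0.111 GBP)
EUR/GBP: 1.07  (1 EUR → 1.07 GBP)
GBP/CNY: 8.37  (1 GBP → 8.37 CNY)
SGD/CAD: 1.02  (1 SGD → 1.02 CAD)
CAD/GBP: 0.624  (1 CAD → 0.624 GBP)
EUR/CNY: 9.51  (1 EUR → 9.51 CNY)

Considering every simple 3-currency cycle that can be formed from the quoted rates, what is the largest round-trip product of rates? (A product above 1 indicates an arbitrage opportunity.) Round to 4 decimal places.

0.9194

CNY→GBP→EUR→CNY: 0.111 × 0.871 × 9.51 = 0.91944
CNY→GBP→SGD→CNY: 0.111 × 1.39 × 5.91 = 0.91185
SGD→CAD→GBP→SGD: 1.02 × 0.624 × 1.39 = 0.88471
CNY→EUR→GBP→CNY: 0.0982 × 1.07 × 8.37 = 0.87947
Maximum is CNY→GBP→EUR→CNY at 0.9194; no arbitrage — every cycle loses value.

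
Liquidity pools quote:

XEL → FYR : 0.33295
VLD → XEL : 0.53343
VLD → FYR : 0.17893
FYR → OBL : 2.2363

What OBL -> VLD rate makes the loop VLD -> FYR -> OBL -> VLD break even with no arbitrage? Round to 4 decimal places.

2.4991

Known legs of the cycle: 0.17893 × 2.2363 = 0.400141159
For no arbitrage the full-cycle product must be 1, so the missing rate is 1 / 0.400141159 ≈ 2.499118.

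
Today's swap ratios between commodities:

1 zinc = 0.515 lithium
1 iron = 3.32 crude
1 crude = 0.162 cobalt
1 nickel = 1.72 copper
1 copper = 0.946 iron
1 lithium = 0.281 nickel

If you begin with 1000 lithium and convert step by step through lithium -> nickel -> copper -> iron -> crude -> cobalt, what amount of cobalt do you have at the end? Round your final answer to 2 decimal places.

1000 lithium × 0.281 = 281 nickel
281 nickel × 1.72 = 483.32 copper
483.32 copper × 0.946 = 457.22072 iron
457.22072 iron × 3.32 = 1517.9727904 crude
1517.9727904 crude × 0.162 = 245.9115920448 cobalt

245.91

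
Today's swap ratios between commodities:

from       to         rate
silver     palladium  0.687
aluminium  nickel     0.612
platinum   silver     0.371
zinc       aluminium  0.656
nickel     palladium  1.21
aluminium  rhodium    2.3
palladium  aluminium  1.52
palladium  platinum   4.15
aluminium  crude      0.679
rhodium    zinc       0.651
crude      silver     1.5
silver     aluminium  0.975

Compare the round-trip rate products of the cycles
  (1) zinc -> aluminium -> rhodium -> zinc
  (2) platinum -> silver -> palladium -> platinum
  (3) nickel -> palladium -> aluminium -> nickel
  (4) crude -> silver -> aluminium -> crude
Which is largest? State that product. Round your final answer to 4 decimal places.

1.1256

(1) 0.656 × 2.3 × 0.651 = 0.98223
(2) 0.371 × 0.687 × 4.15 = 1.05774
(3) 1.21 × 1.52 × 0.612 = 1.12559
(4) 1.5 × 0.975 × 0.679 = 0.99304
Highest is cycle (3) at 1.1256 (>1, arbitrage).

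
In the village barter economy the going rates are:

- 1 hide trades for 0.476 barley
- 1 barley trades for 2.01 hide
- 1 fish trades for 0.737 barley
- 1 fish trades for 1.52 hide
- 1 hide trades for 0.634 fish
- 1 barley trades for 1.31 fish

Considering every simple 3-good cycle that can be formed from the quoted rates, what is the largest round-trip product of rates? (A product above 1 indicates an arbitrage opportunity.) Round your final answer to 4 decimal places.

barley→fish→hide→barley: 1.31 × 1.52 × 0.476 = 0.94781
barley→hide→fish→barley: 2.01 × 0.634 × 0.737 = 0.93919
Maximum is barley→fish→hide→barley at 0.9478; no arbitrage — every cycle loses value.

0.9478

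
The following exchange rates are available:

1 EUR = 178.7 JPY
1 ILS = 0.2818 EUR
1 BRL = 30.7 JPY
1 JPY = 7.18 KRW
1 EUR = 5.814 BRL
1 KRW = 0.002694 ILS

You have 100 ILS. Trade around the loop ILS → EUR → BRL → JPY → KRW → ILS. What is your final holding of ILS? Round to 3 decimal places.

97.292

100 ILS × 0.2818 = 28.18 EUR
28.18 EUR × 5.814 = 163.83852 BRL
163.83852 BRL × 30.7 = 5029.842564 JPY
5029.842564 JPY × 7.18 = 36114.26960952 KRW
36114.26960952 KRW × 0.002694 = 97.29184232804688 ILS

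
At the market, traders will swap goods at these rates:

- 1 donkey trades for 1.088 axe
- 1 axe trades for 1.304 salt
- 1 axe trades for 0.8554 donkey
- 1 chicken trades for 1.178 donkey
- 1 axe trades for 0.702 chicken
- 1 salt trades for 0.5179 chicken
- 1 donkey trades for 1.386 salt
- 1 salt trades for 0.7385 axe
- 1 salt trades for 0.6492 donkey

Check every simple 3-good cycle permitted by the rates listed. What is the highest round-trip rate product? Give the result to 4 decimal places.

0.9211

axe→salt→donkey→axe: 1.304 × 0.6492 × 1.088 = 0.92105
axe→chicken→donkey→axe: 0.702 × 1.178 × 1.088 = 0.89973
axe→donkey→salt→axe: 0.8554 × 1.386 × 0.7385 = 0.87555
salt→chicken→donkey→salt: 0.5179 × 1.178 × 1.386 = 0.84558
Maximum is axe→salt→donkey→axe at 0.9211; no arbitrage — every cycle loses value.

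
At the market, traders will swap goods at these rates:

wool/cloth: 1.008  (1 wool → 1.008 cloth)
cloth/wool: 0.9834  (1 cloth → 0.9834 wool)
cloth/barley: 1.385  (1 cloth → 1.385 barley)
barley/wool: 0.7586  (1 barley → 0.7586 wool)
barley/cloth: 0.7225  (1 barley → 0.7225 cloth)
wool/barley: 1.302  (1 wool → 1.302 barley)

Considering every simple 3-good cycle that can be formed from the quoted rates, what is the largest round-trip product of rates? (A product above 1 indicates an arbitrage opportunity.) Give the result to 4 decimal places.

1.0591

barley→wool→cloth→barley: 0.7586 × 1.008 × 1.385 = 1.05907
barley→cloth→wool→barley: 0.7225 × 0.9834 × 1.302 = 0.92508
Maximum is barley→wool→cloth→barley at 1.0591; arbitrage exists.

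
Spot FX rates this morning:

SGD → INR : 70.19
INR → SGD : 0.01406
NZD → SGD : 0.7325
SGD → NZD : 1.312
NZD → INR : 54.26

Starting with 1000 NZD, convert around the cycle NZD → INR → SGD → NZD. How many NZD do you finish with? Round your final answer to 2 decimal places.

1000.92

1000 NZD × 54.26 = 54260 INR
54260 INR × 0.01406 = 762.8956 SGD
762.8956 SGD × 1.312 = 1000.9190272 NZD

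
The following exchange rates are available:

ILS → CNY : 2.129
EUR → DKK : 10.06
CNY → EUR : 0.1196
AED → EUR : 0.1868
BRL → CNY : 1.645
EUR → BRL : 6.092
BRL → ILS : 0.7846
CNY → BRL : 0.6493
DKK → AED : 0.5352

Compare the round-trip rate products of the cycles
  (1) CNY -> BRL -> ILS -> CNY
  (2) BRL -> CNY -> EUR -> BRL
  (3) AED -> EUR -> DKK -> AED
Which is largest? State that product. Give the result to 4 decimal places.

1.1986

(1) 0.6493 × 0.7846 × 2.129 = 1.08460
(2) 1.645 × 0.1196 × 6.092 = 1.19855
(3) 0.1868 × 10.06 × 0.5352 = 1.00575
Highest is cycle (2) at 1.1986 (>1, arbitrage).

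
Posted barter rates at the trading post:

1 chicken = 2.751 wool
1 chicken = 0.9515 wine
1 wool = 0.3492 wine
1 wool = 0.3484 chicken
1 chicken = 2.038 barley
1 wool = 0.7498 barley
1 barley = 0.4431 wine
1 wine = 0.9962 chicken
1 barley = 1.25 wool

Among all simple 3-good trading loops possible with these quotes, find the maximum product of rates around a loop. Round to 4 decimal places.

wool→wine→chicken→wool: 0.3492 × 0.9962 × 2.751 = 0.95700
barley→wine→chicken→barley: 0.4431 × 0.9962 × 2.038 = 0.89961
barley→wool→chicken→barley: 1.25 × 0.3484 × 2.038 = 0.88755
Maximum is wool→wine→chicken→wool at 0.9570; no arbitrage — every cycle loses value.

0.9570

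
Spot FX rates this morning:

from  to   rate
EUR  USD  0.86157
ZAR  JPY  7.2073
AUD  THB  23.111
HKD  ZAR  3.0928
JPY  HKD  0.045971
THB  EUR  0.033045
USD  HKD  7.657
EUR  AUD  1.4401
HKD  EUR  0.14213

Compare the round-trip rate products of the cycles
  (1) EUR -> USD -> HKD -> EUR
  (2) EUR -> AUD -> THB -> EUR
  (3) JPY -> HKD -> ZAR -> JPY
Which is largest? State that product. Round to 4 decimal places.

1.0998

(1) 0.86157 × 7.657 × 0.14213 = 0.93764
(2) 1.4401 × 23.111 × 0.033045 = 1.09981
(3) 0.045971 × 3.0928 × 7.2073 = 1.02473
Highest is cycle (2) at 1.0998 (>1, arbitrage).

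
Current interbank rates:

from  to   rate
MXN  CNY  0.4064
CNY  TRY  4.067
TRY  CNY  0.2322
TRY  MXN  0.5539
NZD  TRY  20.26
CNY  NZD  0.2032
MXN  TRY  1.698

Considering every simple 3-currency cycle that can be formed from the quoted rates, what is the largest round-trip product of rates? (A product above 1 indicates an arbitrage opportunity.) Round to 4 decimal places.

0.9559

NZD→TRY→CNY→NZD: 20.26 × 0.2322 × 0.2032 = 0.95593
CNY→TRY→MXN→CNY: 4.067 × 0.5539 × 0.4064 = 0.91550
Maximum is NZD→TRY→CNY→NZD at 0.9559; no arbitrage — every cycle loses value.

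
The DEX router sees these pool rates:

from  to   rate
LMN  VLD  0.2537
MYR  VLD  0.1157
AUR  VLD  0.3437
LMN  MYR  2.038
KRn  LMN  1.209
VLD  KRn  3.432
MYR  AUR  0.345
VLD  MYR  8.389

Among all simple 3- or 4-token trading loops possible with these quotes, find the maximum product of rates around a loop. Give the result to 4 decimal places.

LMN→VLD→KRn→LMN: 0.2537 × 3.432 × 1.209 = 1.05267
AUR→VLD→MYR→AUR: 0.3437 × 8.389 × 0.345 = 0.99474
LMN→MYR→VLD→KRn→LMN: 2.038 × 0.1157 × 3.432 × 1.209 = 0.97839
Maximum is LMN→VLD→KRn→LMN at 1.0527; arbitrage exists.

1.0527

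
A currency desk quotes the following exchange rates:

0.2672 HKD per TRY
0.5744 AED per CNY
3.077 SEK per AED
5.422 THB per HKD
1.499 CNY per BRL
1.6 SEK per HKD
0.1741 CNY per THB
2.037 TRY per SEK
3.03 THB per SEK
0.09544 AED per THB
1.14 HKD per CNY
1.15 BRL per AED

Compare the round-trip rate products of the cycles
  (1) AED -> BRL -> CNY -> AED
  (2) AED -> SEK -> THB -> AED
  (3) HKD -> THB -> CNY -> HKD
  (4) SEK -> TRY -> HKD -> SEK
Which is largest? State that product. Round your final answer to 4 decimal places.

1.0761

(1) 1.15 × 1.499 × 0.5744 = 0.99018
(2) 3.077 × 3.03 × 0.09544 = 0.88982
(3) 5.422 × 0.1741 × 1.14 = 1.07613
(4) 2.037 × 0.2672 × 1.6 = 0.87086
Highest is cycle (3) at 1.0761 (>1, arbitrage).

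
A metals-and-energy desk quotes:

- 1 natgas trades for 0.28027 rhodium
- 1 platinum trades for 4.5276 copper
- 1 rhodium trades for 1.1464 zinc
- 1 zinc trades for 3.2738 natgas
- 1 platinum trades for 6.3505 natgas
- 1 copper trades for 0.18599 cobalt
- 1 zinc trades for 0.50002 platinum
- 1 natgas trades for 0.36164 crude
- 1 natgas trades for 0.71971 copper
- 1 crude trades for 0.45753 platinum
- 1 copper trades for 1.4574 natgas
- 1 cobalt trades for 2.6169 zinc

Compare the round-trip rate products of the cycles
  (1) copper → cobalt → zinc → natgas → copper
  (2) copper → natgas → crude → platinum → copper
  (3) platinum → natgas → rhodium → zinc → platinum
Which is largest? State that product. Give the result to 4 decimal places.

1.1468

(1) 0.18599 × 2.6169 × 3.2738 × 0.71971 = 1.14680
(2) 1.4574 × 0.36164 × 0.45753 × 4.5276 = 1.09180
(3) 6.3505 × 0.28027 × 1.1464 × 0.50002 = 1.02025
Highest is cycle (1) at 1.1468 (>1, arbitrage).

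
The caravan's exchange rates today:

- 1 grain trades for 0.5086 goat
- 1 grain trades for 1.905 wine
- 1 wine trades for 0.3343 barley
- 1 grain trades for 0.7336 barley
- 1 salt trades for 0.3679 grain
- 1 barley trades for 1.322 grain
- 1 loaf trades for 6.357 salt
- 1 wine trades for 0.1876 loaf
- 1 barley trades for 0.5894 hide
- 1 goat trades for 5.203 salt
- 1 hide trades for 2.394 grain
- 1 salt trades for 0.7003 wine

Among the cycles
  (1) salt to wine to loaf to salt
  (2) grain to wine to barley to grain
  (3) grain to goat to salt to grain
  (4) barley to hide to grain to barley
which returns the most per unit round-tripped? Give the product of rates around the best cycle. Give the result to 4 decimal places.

1.0351

(1) 0.7003 × 0.1876 × 6.357 = 0.83516
(2) 1.905 × 0.3343 × 1.322 = 0.84190
(3) 0.5086 × 5.203 × 0.3679 = 0.97355
(4) 0.5894 × 2.394 × 0.7336 = 1.03513
Highest is cycle (4) at 1.0351 (>1, arbitrage).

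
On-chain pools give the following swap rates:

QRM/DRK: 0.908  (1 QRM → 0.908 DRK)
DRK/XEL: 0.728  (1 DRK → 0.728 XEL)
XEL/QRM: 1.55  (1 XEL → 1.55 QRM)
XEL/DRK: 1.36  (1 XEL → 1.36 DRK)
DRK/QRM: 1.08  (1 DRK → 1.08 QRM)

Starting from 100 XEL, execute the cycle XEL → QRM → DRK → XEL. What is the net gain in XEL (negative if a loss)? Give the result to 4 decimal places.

2.4587

100 XEL × 1.55 = 155 QRM
155 QRM × 0.908 = 140.74 DRK
140.74 DRK × 0.728 = 102.45872 XEL
Net change: 102.45872 − 100 = 2.45872 XEL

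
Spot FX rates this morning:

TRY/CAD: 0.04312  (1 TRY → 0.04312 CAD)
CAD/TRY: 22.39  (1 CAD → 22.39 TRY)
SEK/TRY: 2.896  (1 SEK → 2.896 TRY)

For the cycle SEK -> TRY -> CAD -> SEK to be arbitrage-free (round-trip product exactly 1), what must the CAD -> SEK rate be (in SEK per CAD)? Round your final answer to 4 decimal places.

Known legs of the cycle: 2.896 × 0.04312 = 0.12487552
For no arbitrage the full-cycle product must be 1, so the missing rate is 1 / 0.12487552 ≈ 8.007975.

8.0080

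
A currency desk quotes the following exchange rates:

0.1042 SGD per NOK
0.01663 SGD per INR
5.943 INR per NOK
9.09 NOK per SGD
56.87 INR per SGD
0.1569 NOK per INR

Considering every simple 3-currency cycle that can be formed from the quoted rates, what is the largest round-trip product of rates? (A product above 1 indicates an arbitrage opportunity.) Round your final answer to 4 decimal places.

SGD→INR→NOK→SGD: 56.87 × 0.1569 × 0.1042 = 0.92977
SGD→NOK→INR→SGD: 9.09 × 5.943 × 0.01663 = 0.89838
Maximum is SGD→INR→NOK→SGD at 0.9298; no arbitrage — every cycle loses value.

0.9298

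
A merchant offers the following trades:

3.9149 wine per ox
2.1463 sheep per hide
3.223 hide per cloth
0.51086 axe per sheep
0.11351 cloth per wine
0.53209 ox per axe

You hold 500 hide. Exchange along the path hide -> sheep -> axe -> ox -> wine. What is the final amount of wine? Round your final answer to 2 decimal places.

500 hide × 2.1463 = 1073.15 sheep
1073.15 sheep × 0.51086 = 548.229409 axe
548.229409 axe × 0.53209 = 291.70738623481 ox
291.70738623481 ox × 3.9149 = 1142.005246370657669 wine

1142.01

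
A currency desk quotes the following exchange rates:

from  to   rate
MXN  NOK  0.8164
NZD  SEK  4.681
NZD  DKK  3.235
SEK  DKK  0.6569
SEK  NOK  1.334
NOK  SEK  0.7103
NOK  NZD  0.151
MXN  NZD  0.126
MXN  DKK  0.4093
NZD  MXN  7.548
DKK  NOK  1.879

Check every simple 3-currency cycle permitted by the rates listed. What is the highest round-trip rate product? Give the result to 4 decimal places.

SEK→NOK→NZD→SEK: 1.334 × 0.151 × 4.681 = 0.94291
MXN→NOK→NZD→MXN: 0.8164 × 0.151 × 7.548 = 0.93049
DKK→NOK→NZD→DKK: 1.879 × 0.151 × 3.235 = 0.91786
DKK→NOK→SEK→DKK: 1.879 × 0.7103 × 0.6569 = 0.87673
Maximum is SEK→NOK→NZD→SEK at 0.9429; no arbitrage — every cycle loses value.

0.9429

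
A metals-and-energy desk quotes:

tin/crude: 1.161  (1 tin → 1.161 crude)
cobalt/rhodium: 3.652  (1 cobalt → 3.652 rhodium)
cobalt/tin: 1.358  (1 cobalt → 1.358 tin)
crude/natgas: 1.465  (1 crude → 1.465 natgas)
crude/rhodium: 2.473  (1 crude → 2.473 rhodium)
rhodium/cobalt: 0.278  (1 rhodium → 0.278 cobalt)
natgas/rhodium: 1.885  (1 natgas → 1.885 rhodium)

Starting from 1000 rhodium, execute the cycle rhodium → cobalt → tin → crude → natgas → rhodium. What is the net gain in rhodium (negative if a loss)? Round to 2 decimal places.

1000 rhodium × 0.278 = 278 cobalt
278 cobalt × 1.358 = 377.524 tin
377.524 tin × 1.161 = 438.305364 crude
438.305364 crude × 1.465 = 642.11735826 natgas
642.11735826 natgas × 1.885 = 1210.3912203201 rhodium
Net change: 1210.3912203201 − 1000 = 210.3912203201 rhodium

210.39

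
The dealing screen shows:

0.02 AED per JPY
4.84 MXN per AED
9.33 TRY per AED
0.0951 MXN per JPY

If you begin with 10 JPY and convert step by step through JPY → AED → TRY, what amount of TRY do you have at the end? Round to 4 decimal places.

1.8660

10 JPY × 0.02 = 0.2 AED
0.2 AED × 9.33 = 1.866 TRY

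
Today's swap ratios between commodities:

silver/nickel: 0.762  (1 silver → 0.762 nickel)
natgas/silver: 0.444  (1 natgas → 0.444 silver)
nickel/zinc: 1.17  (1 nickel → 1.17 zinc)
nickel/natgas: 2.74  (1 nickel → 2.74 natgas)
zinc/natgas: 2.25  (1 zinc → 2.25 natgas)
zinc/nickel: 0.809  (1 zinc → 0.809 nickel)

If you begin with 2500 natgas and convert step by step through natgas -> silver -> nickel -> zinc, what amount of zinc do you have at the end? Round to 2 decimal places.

2500 natgas × 0.444 = 1110 silver
1110 silver × 0.762 = 845.82 nickel
845.82 nickel × 1.17 = 989.6094 zinc

989.61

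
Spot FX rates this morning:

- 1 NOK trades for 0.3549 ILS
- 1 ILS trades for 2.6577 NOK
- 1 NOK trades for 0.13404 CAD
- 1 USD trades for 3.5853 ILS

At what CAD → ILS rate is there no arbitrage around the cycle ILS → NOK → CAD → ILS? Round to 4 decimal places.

Known legs of the cycle: 2.6577 × 0.13404 = 0.356238108
For no arbitrage the full-cycle product must be 1, so the missing rate is 1 / 0.356238108 ≈ 2.807111.

2.8071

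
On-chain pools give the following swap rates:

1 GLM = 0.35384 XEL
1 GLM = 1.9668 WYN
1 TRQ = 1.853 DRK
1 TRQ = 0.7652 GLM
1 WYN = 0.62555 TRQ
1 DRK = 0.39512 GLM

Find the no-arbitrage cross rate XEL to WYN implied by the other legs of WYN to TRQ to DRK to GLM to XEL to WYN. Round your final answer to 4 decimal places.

6.1706

Known legs of the cycle: 0.62555 × 1.853 × 0.39512 × 0.35384 = 0.16205908677214432
For no arbitrage the full-cycle product must be 1, so the missing rate is 1 / 0.16205908677214432 ≈ 6.170589.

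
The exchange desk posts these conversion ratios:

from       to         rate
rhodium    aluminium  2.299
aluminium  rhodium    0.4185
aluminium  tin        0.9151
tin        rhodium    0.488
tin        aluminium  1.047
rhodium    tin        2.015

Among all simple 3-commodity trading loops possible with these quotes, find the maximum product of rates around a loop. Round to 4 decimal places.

1.0267

aluminium→tin→rhodium→aluminium: 0.9151 × 0.488 × 2.299 = 1.02666
aluminium→rhodium→tin→aluminium: 0.4185 × 2.015 × 1.047 = 0.88291
Maximum is aluminium→tin→rhodium→aluminium at 1.0267; arbitrage exists.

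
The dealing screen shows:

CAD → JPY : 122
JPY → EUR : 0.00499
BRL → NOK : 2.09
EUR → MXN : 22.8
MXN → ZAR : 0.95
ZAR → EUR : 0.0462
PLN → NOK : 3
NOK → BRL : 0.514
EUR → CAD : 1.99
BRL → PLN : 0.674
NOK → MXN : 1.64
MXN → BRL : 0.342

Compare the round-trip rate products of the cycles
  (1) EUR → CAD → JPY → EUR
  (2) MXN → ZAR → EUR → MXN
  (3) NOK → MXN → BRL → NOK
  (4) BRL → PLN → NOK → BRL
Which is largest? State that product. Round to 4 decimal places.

1.2115

(1) 1.99 × 122 × 0.00499 = 1.21147
(2) 0.95 × 0.0462 × 22.8 = 1.00069
(3) 1.64 × 0.342 × 2.09 = 1.17224
(4) 0.674 × 3 × 0.514 = 1.03931
Highest is cycle (1) at 1.2115 (>1, arbitrage).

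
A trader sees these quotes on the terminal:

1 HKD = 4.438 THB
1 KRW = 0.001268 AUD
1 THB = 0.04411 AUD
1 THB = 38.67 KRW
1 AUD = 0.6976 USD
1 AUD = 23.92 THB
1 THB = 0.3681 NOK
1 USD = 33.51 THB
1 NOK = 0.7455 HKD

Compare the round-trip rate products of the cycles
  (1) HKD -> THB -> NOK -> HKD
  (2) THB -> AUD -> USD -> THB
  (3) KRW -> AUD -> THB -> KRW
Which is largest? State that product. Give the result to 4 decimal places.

(1) 4.438 × 0.3681 × 0.7455 = 1.21787
(2) 0.04411 × 0.6976 × 33.51 = 1.03114
(3) 0.001268 × 23.92 × 38.67 = 1.17288
Highest is cycle (1) at 1.2179 (>1, arbitrage).

1.2179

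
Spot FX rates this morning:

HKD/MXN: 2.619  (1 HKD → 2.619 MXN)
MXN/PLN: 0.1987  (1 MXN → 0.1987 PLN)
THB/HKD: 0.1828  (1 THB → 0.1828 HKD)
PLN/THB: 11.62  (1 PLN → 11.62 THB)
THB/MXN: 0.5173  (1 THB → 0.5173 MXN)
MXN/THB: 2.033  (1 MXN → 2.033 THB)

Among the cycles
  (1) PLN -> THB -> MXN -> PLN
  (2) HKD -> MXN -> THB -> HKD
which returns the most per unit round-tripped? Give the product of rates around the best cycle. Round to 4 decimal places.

1.1944

(1) 11.62 × 0.5173 × 0.1987 = 1.19439
(2) 2.619 × 2.033 × 0.1828 = 0.97331
Highest is cycle (1) at 1.1944 (>1, arbitrage).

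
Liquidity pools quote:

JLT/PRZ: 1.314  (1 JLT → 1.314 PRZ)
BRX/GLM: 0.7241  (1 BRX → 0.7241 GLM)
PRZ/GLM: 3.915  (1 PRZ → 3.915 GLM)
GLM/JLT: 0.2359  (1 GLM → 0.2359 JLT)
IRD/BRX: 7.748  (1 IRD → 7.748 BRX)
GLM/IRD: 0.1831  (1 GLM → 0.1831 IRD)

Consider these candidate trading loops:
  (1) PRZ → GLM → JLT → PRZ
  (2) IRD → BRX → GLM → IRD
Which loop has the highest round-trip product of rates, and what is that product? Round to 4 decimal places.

1.2135

(1) 3.915 × 0.2359 × 1.314 = 1.21354
(2) 7.748 × 0.7241 × 0.1831 = 1.02725
Highest is cycle (1) at 1.2135 (>1, arbitrage).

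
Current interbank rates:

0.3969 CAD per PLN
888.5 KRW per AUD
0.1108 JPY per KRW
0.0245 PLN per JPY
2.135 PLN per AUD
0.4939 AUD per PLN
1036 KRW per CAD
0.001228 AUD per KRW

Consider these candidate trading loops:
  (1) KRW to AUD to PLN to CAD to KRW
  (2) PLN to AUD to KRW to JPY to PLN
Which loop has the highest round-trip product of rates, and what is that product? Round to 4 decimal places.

(1) 0.001228 × 2.135 × 0.3969 × 1036 = 1.07805
(2) 0.4939 × 888.5 × 0.1108 × 0.0245 = 1.19125
Highest is cycle (2) at 1.1912 (>1, arbitrage).

1.1912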